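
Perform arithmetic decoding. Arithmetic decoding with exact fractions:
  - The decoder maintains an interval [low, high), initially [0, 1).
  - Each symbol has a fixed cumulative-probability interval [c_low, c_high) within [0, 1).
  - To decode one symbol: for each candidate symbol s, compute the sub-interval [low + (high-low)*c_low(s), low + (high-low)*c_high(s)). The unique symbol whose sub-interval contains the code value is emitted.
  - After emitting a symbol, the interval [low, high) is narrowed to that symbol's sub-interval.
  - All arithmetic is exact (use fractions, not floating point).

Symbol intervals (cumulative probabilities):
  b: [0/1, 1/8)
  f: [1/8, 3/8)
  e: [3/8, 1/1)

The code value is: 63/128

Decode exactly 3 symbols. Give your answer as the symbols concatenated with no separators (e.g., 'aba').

Step 1: interval [0/1, 1/1), width = 1/1 - 0/1 = 1/1
  'b': [0/1 + 1/1*0/1, 0/1 + 1/1*1/8) = [0/1, 1/8)
  'f': [0/1 + 1/1*1/8, 0/1 + 1/1*3/8) = [1/8, 3/8)
  'e': [0/1 + 1/1*3/8, 0/1 + 1/1*1/1) = [3/8, 1/1) <- contains code 63/128
  emit 'e', narrow to [3/8, 1/1)
Step 2: interval [3/8, 1/1), width = 1/1 - 3/8 = 5/8
  'b': [3/8 + 5/8*0/1, 3/8 + 5/8*1/8) = [3/8, 29/64)
  'f': [3/8 + 5/8*1/8, 3/8 + 5/8*3/8) = [29/64, 39/64) <- contains code 63/128
  'e': [3/8 + 5/8*3/8, 3/8 + 5/8*1/1) = [39/64, 1/1)
  emit 'f', narrow to [29/64, 39/64)
Step 3: interval [29/64, 39/64), width = 39/64 - 29/64 = 5/32
  'b': [29/64 + 5/32*0/1, 29/64 + 5/32*1/8) = [29/64, 121/256)
  'f': [29/64 + 5/32*1/8, 29/64 + 5/32*3/8) = [121/256, 131/256) <- contains code 63/128
  'e': [29/64 + 5/32*3/8, 29/64 + 5/32*1/1) = [131/256, 39/64)
  emit 'f', narrow to [121/256, 131/256)

Answer: eff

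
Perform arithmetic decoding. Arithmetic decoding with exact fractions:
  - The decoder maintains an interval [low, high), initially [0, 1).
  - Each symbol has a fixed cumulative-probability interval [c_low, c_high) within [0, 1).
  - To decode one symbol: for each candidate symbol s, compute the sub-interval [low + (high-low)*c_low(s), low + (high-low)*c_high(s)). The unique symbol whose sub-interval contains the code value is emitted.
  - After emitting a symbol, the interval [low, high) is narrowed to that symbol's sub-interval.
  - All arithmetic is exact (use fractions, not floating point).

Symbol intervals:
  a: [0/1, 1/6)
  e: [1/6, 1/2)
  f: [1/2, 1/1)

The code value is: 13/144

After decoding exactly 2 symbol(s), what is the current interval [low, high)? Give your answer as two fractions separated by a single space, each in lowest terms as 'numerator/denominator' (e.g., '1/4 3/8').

Step 1: interval [0/1, 1/1), width = 1/1 - 0/1 = 1/1
  'a': [0/1 + 1/1*0/1, 0/1 + 1/1*1/6) = [0/1, 1/6) <- contains code 13/144
  'e': [0/1 + 1/1*1/6, 0/1 + 1/1*1/2) = [1/6, 1/2)
  'f': [0/1 + 1/1*1/2, 0/1 + 1/1*1/1) = [1/2, 1/1)
  emit 'a', narrow to [0/1, 1/6)
Step 2: interval [0/1, 1/6), width = 1/6 - 0/1 = 1/6
  'a': [0/1 + 1/6*0/1, 0/1 + 1/6*1/6) = [0/1, 1/36)
  'e': [0/1 + 1/6*1/6, 0/1 + 1/6*1/2) = [1/36, 1/12)
  'f': [0/1 + 1/6*1/2, 0/1 + 1/6*1/1) = [1/12, 1/6) <- contains code 13/144
  emit 'f', narrow to [1/12, 1/6)

Answer: 1/12 1/6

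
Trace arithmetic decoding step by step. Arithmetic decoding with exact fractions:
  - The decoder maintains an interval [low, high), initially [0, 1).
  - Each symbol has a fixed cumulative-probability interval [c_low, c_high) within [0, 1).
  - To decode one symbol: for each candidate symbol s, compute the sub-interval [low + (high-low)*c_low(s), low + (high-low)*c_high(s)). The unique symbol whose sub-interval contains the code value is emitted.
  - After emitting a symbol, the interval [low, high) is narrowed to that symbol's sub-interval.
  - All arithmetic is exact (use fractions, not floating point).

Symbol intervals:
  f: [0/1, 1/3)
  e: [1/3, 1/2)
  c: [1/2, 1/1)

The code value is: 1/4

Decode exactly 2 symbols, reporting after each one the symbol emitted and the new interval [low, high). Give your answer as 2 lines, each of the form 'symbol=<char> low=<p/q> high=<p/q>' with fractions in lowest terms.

Step 1: interval [0/1, 1/1), width = 1/1 - 0/1 = 1/1
  'f': [0/1 + 1/1*0/1, 0/1 + 1/1*1/3) = [0/1, 1/3) <- contains code 1/4
  'e': [0/1 + 1/1*1/3, 0/1 + 1/1*1/2) = [1/3, 1/2)
  'c': [0/1 + 1/1*1/2, 0/1 + 1/1*1/1) = [1/2, 1/1)
  emit 'f', narrow to [0/1, 1/3)
Step 2: interval [0/1, 1/3), width = 1/3 - 0/1 = 1/3
  'f': [0/1 + 1/3*0/1, 0/1 + 1/3*1/3) = [0/1, 1/9)
  'e': [0/1 + 1/3*1/3, 0/1 + 1/3*1/2) = [1/9, 1/6)
  'c': [0/1 + 1/3*1/2, 0/1 + 1/3*1/1) = [1/6, 1/3) <- contains code 1/4
  emit 'c', narrow to [1/6, 1/3)

Answer: symbol=f low=0/1 high=1/3
symbol=c low=1/6 high=1/3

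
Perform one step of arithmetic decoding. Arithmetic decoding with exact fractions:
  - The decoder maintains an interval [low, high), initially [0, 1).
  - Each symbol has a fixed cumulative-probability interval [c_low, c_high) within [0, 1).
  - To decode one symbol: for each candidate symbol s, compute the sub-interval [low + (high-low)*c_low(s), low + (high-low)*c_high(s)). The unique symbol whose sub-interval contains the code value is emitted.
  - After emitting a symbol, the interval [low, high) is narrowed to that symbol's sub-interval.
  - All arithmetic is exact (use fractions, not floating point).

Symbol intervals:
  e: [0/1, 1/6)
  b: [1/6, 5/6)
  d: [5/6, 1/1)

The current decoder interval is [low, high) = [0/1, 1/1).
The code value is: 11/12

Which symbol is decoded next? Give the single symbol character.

Interval width = high − low = 1/1 − 0/1 = 1/1
Scaled code = (code − low) / width = (11/12 − 0/1) / 1/1 = 11/12
  e: [0/1, 1/6) 
  b: [1/6, 5/6) 
  d: [5/6, 1/1) ← scaled code falls here ✓

Answer: d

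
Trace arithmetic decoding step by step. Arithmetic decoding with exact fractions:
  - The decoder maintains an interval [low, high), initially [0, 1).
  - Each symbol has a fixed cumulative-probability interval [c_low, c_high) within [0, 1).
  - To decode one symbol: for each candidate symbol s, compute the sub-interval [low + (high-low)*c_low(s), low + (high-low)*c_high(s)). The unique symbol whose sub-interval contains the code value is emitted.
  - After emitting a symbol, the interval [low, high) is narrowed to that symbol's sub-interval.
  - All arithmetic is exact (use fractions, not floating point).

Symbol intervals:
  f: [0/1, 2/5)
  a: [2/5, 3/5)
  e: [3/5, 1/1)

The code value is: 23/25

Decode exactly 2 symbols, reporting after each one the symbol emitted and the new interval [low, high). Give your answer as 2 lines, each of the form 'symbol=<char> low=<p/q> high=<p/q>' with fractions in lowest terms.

Step 1: interval [0/1, 1/1), width = 1/1 - 0/1 = 1/1
  'f': [0/1 + 1/1*0/1, 0/1 + 1/1*2/5) = [0/1, 2/5)
  'a': [0/1 + 1/1*2/5, 0/1 + 1/1*3/5) = [2/5, 3/5)
  'e': [0/1 + 1/1*3/5, 0/1 + 1/1*1/1) = [3/5, 1/1) <- contains code 23/25
  emit 'e', narrow to [3/5, 1/1)
Step 2: interval [3/5, 1/1), width = 1/1 - 3/5 = 2/5
  'f': [3/5 + 2/5*0/1, 3/5 + 2/5*2/5) = [3/5, 19/25)
  'a': [3/5 + 2/5*2/5, 3/5 + 2/5*3/5) = [19/25, 21/25)
  'e': [3/5 + 2/5*3/5, 3/5 + 2/5*1/1) = [21/25, 1/1) <- contains code 23/25
  emit 'e', narrow to [21/25, 1/1)

Answer: symbol=e low=3/5 high=1/1
symbol=e low=21/25 high=1/1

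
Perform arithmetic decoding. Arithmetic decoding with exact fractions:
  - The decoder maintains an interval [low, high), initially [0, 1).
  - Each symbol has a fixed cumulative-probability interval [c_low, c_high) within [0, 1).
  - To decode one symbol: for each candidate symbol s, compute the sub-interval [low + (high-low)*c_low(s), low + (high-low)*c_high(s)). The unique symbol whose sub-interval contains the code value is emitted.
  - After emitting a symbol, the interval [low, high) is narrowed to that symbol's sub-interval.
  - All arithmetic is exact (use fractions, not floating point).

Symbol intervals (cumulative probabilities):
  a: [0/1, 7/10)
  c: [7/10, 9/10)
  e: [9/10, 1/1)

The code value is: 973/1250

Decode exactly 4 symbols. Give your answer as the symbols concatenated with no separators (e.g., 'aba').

Step 1: interval [0/1, 1/1), width = 1/1 - 0/1 = 1/1
  'a': [0/1 + 1/1*0/1, 0/1 + 1/1*7/10) = [0/1, 7/10)
  'c': [0/1 + 1/1*7/10, 0/1 + 1/1*9/10) = [7/10, 9/10) <- contains code 973/1250
  'e': [0/1 + 1/1*9/10, 0/1 + 1/1*1/1) = [9/10, 1/1)
  emit 'c', narrow to [7/10, 9/10)
Step 2: interval [7/10, 9/10), width = 9/10 - 7/10 = 1/5
  'a': [7/10 + 1/5*0/1, 7/10 + 1/5*7/10) = [7/10, 21/25) <- contains code 973/1250
  'c': [7/10 + 1/5*7/10, 7/10 + 1/5*9/10) = [21/25, 22/25)
  'e': [7/10 + 1/5*9/10, 7/10 + 1/5*1/1) = [22/25, 9/10)
  emit 'a', narrow to [7/10, 21/25)
Step 3: interval [7/10, 21/25), width = 21/25 - 7/10 = 7/50
  'a': [7/10 + 7/50*0/1, 7/10 + 7/50*7/10) = [7/10, 399/500) <- contains code 973/1250
  'c': [7/10 + 7/50*7/10, 7/10 + 7/50*9/10) = [399/500, 413/500)
  'e': [7/10 + 7/50*9/10, 7/10 + 7/50*1/1) = [413/500, 21/25)
  emit 'a', narrow to [7/10, 399/500)
Step 4: interval [7/10, 399/500), width = 399/500 - 7/10 = 49/500
  'a': [7/10 + 49/500*0/1, 7/10 + 49/500*7/10) = [7/10, 3843/5000)
  'c': [7/10 + 49/500*7/10, 7/10 + 49/500*9/10) = [3843/5000, 3941/5000) <- contains code 973/1250
  'e': [7/10 + 49/500*9/10, 7/10 + 49/500*1/1) = [3941/5000, 399/500)
  emit 'c', narrow to [3843/5000, 3941/5000)

Answer: caac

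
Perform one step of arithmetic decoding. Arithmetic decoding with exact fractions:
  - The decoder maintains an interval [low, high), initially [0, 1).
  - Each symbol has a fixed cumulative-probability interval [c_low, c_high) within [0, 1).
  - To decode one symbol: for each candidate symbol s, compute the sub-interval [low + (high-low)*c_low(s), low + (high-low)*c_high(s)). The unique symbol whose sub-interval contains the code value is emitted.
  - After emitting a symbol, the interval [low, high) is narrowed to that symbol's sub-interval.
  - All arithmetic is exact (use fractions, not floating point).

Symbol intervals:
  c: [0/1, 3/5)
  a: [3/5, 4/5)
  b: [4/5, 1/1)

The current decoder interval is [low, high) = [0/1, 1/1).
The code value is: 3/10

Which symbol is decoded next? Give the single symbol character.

Interval width = high − low = 1/1 − 0/1 = 1/1
Scaled code = (code − low) / width = (3/10 − 0/1) / 1/1 = 3/10
  c: [0/1, 3/5) ← scaled code falls here ✓
  a: [3/5, 4/5) 
  b: [4/5, 1/1) 

Answer: c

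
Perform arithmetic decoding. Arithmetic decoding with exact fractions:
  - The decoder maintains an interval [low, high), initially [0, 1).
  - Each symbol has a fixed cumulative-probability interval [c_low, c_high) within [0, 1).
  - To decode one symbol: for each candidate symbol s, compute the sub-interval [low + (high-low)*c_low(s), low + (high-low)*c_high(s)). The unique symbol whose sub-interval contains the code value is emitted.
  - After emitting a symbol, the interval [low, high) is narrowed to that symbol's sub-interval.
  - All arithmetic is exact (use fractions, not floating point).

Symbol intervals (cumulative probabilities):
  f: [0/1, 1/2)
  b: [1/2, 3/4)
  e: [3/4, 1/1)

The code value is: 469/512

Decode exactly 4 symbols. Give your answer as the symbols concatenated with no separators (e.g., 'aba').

Answer: ebbb

Derivation:
Step 1: interval [0/1, 1/1), width = 1/1 - 0/1 = 1/1
  'f': [0/1 + 1/1*0/1, 0/1 + 1/1*1/2) = [0/1, 1/2)
  'b': [0/1 + 1/1*1/2, 0/1 + 1/1*3/4) = [1/2, 3/4)
  'e': [0/1 + 1/1*3/4, 0/1 + 1/1*1/1) = [3/4, 1/1) <- contains code 469/512
  emit 'e', narrow to [3/4, 1/1)
Step 2: interval [3/4, 1/1), width = 1/1 - 3/4 = 1/4
  'f': [3/4 + 1/4*0/1, 3/4 + 1/4*1/2) = [3/4, 7/8)
  'b': [3/4 + 1/4*1/2, 3/4 + 1/4*3/4) = [7/8, 15/16) <- contains code 469/512
  'e': [3/4 + 1/4*3/4, 3/4 + 1/4*1/1) = [15/16, 1/1)
  emit 'b', narrow to [7/8, 15/16)
Step 3: interval [7/8, 15/16), width = 15/16 - 7/8 = 1/16
  'f': [7/8 + 1/16*0/1, 7/8 + 1/16*1/2) = [7/8, 29/32)
  'b': [7/8 + 1/16*1/2, 7/8 + 1/16*3/4) = [29/32, 59/64) <- contains code 469/512
  'e': [7/8 + 1/16*3/4, 7/8 + 1/16*1/1) = [59/64, 15/16)
  emit 'b', narrow to [29/32, 59/64)
Step 4: interval [29/32, 59/64), width = 59/64 - 29/32 = 1/64
  'f': [29/32 + 1/64*0/1, 29/32 + 1/64*1/2) = [29/32, 117/128)
  'b': [29/32 + 1/64*1/2, 29/32 + 1/64*3/4) = [117/128, 235/256) <- contains code 469/512
  'e': [29/32 + 1/64*3/4, 29/32 + 1/64*1/1) = [235/256, 59/64)
  emit 'b', narrow to [117/128, 235/256)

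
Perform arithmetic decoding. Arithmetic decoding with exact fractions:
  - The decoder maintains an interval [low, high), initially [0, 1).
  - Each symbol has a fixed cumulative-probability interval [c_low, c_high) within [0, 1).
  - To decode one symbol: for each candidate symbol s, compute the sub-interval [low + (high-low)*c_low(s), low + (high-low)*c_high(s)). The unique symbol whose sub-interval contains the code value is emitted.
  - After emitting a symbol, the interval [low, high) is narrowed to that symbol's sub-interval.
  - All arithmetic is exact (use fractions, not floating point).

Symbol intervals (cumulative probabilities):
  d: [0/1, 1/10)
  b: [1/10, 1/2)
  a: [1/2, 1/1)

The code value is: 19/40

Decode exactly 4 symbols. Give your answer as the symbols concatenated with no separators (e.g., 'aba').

Step 1: interval [0/1, 1/1), width = 1/1 - 0/1 = 1/1
  'd': [0/1 + 1/1*0/1, 0/1 + 1/1*1/10) = [0/1, 1/10)
  'b': [0/1 + 1/1*1/10, 0/1 + 1/1*1/2) = [1/10, 1/2) <- contains code 19/40
  'a': [0/1 + 1/1*1/2, 0/1 + 1/1*1/1) = [1/2, 1/1)
  emit 'b', narrow to [1/10, 1/2)
Step 2: interval [1/10, 1/2), width = 1/2 - 1/10 = 2/5
  'd': [1/10 + 2/5*0/1, 1/10 + 2/5*1/10) = [1/10, 7/50)
  'b': [1/10 + 2/5*1/10, 1/10 + 2/5*1/2) = [7/50, 3/10)
  'a': [1/10 + 2/5*1/2, 1/10 + 2/5*1/1) = [3/10, 1/2) <- contains code 19/40
  emit 'a', narrow to [3/10, 1/2)
Step 3: interval [3/10, 1/2), width = 1/2 - 3/10 = 1/5
  'd': [3/10 + 1/5*0/1, 3/10 + 1/5*1/10) = [3/10, 8/25)
  'b': [3/10 + 1/5*1/10, 3/10 + 1/5*1/2) = [8/25, 2/5)
  'a': [3/10 + 1/5*1/2, 3/10 + 1/5*1/1) = [2/5, 1/2) <- contains code 19/40
  emit 'a', narrow to [2/5, 1/2)
Step 4: interval [2/5, 1/2), width = 1/2 - 2/5 = 1/10
  'd': [2/5 + 1/10*0/1, 2/5 + 1/10*1/10) = [2/5, 41/100)
  'b': [2/5 + 1/10*1/10, 2/5 + 1/10*1/2) = [41/100, 9/20)
  'a': [2/5 + 1/10*1/2, 2/5 + 1/10*1/1) = [9/20, 1/2) <- contains code 19/40
  emit 'a', narrow to [9/20, 1/2)

Answer: baaa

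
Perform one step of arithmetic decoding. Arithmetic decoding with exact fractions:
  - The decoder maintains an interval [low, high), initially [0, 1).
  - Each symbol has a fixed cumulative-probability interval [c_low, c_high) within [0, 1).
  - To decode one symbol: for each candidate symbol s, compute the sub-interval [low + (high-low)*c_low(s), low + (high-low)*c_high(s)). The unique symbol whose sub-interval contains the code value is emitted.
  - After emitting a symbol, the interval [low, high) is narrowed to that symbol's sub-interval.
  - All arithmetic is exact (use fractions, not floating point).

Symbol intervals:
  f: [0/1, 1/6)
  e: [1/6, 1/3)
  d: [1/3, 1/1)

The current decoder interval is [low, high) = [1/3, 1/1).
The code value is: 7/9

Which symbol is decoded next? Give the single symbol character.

Interval width = high − low = 1/1 − 1/3 = 2/3
Scaled code = (code − low) / width = (7/9 − 1/3) / 2/3 = 2/3
  f: [0/1, 1/6) 
  e: [1/6, 1/3) 
  d: [1/3, 1/1) ← scaled code falls here ✓

Answer: d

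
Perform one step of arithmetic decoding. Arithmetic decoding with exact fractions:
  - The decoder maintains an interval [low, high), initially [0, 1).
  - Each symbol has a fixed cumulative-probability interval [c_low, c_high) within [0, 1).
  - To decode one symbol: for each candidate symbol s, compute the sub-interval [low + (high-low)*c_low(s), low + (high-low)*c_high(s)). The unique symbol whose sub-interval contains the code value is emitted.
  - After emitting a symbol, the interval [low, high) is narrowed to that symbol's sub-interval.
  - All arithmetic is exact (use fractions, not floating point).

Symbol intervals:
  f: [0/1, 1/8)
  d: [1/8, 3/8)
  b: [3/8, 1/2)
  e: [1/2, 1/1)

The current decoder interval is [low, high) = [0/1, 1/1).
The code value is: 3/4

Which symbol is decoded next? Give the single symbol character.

Interval width = high − low = 1/1 − 0/1 = 1/1
Scaled code = (code − low) / width = (3/4 − 0/1) / 1/1 = 3/4
  f: [0/1, 1/8) 
  d: [1/8, 3/8) 
  b: [3/8, 1/2) 
  e: [1/2, 1/1) ← scaled code falls here ✓

Answer: e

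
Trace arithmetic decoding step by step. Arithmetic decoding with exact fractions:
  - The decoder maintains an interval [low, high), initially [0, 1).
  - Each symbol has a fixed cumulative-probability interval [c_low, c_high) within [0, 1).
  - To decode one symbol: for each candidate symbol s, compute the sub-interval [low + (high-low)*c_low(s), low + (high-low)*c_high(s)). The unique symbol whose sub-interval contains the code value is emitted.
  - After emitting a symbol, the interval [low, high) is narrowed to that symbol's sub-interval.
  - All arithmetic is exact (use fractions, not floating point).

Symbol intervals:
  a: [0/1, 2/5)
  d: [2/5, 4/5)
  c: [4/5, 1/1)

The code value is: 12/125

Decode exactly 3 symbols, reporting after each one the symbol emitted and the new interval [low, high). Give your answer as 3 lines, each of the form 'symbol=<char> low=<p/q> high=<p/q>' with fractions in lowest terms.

Answer: symbol=a low=0/1 high=2/5
symbol=a low=0/1 high=4/25
symbol=d low=8/125 high=16/125

Derivation:
Step 1: interval [0/1, 1/1), width = 1/1 - 0/1 = 1/1
  'a': [0/1 + 1/1*0/1, 0/1 + 1/1*2/5) = [0/1, 2/5) <- contains code 12/125
  'd': [0/1 + 1/1*2/5, 0/1 + 1/1*4/5) = [2/5, 4/5)
  'c': [0/1 + 1/1*4/5, 0/1 + 1/1*1/1) = [4/5, 1/1)
  emit 'a', narrow to [0/1, 2/5)
Step 2: interval [0/1, 2/5), width = 2/5 - 0/1 = 2/5
  'a': [0/1 + 2/5*0/1, 0/1 + 2/5*2/5) = [0/1, 4/25) <- contains code 12/125
  'd': [0/1 + 2/5*2/5, 0/1 + 2/5*4/5) = [4/25, 8/25)
  'c': [0/1 + 2/5*4/5, 0/1 + 2/5*1/1) = [8/25, 2/5)
  emit 'a', narrow to [0/1, 4/25)
Step 3: interval [0/1, 4/25), width = 4/25 - 0/1 = 4/25
  'a': [0/1 + 4/25*0/1, 0/1 + 4/25*2/5) = [0/1, 8/125)
  'd': [0/1 + 4/25*2/5, 0/1 + 4/25*4/5) = [8/125, 16/125) <- contains code 12/125
  'c': [0/1 + 4/25*4/5, 0/1 + 4/25*1/1) = [16/125, 4/25)
  emit 'd', narrow to [8/125, 16/125)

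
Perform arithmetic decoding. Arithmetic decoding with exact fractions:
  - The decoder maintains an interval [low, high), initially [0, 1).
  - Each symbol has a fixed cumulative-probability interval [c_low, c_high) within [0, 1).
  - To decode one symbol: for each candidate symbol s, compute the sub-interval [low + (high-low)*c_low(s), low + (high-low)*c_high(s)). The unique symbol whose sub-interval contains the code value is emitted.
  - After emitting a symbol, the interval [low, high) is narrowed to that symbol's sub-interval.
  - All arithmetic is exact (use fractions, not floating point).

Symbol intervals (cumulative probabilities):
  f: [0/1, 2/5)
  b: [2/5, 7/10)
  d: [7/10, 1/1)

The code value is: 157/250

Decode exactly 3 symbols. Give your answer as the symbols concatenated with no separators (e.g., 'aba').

Answer: bdf

Derivation:
Step 1: interval [0/1, 1/1), width = 1/1 - 0/1 = 1/1
  'f': [0/1 + 1/1*0/1, 0/1 + 1/1*2/5) = [0/1, 2/5)
  'b': [0/1 + 1/1*2/5, 0/1 + 1/1*7/10) = [2/5, 7/10) <- contains code 157/250
  'd': [0/1 + 1/1*7/10, 0/1 + 1/1*1/1) = [7/10, 1/1)
  emit 'b', narrow to [2/5, 7/10)
Step 2: interval [2/5, 7/10), width = 7/10 - 2/5 = 3/10
  'f': [2/5 + 3/10*0/1, 2/5 + 3/10*2/5) = [2/5, 13/25)
  'b': [2/5 + 3/10*2/5, 2/5 + 3/10*7/10) = [13/25, 61/100)
  'd': [2/5 + 3/10*7/10, 2/5 + 3/10*1/1) = [61/100, 7/10) <- contains code 157/250
  emit 'd', narrow to [61/100, 7/10)
Step 3: interval [61/100, 7/10), width = 7/10 - 61/100 = 9/100
  'f': [61/100 + 9/100*0/1, 61/100 + 9/100*2/5) = [61/100, 323/500) <- contains code 157/250
  'b': [61/100 + 9/100*2/5, 61/100 + 9/100*7/10) = [323/500, 673/1000)
  'd': [61/100 + 9/100*7/10, 61/100 + 9/100*1/1) = [673/1000, 7/10)
  emit 'f', narrow to [61/100, 323/500)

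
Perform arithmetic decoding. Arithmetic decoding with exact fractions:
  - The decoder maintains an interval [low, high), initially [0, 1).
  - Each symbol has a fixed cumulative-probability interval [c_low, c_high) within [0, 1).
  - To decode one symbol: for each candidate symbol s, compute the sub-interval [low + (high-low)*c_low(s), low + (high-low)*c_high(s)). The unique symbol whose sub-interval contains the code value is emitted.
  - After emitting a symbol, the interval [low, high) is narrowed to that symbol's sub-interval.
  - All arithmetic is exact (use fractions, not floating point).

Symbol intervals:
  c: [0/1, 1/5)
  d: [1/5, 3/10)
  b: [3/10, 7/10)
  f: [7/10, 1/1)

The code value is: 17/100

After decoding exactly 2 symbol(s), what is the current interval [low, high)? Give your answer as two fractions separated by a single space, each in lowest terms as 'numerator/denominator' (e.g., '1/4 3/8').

Answer: 7/50 1/5

Derivation:
Step 1: interval [0/1, 1/1), width = 1/1 - 0/1 = 1/1
  'c': [0/1 + 1/1*0/1, 0/1 + 1/1*1/5) = [0/1, 1/5) <- contains code 17/100
  'd': [0/1 + 1/1*1/5, 0/1 + 1/1*3/10) = [1/5, 3/10)
  'b': [0/1 + 1/1*3/10, 0/1 + 1/1*7/10) = [3/10, 7/10)
  'f': [0/1 + 1/1*7/10, 0/1 + 1/1*1/1) = [7/10, 1/1)
  emit 'c', narrow to [0/1, 1/5)
Step 2: interval [0/1, 1/5), width = 1/5 - 0/1 = 1/5
  'c': [0/1 + 1/5*0/1, 0/1 + 1/5*1/5) = [0/1, 1/25)
  'd': [0/1 + 1/5*1/5, 0/1 + 1/5*3/10) = [1/25, 3/50)
  'b': [0/1 + 1/5*3/10, 0/1 + 1/5*7/10) = [3/50, 7/50)
  'f': [0/1 + 1/5*7/10, 0/1 + 1/5*1/1) = [7/50, 1/5) <- contains code 17/100
  emit 'f', narrow to [7/50, 1/5)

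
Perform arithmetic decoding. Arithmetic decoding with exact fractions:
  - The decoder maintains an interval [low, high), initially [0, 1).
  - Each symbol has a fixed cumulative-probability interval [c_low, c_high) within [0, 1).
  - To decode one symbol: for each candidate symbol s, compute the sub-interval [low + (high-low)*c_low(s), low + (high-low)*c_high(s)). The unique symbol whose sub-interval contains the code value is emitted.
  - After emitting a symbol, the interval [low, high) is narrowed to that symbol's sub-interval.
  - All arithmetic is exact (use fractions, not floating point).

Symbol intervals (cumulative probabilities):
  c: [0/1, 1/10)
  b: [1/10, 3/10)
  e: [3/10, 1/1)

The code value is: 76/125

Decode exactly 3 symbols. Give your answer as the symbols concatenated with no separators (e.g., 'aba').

Answer: eeb

Derivation:
Step 1: interval [0/1, 1/1), width = 1/1 - 0/1 = 1/1
  'c': [0/1 + 1/1*0/1, 0/1 + 1/1*1/10) = [0/1, 1/10)
  'b': [0/1 + 1/1*1/10, 0/1 + 1/1*3/10) = [1/10, 3/10)
  'e': [0/1 + 1/1*3/10, 0/1 + 1/1*1/1) = [3/10, 1/1) <- contains code 76/125
  emit 'e', narrow to [3/10, 1/1)
Step 2: interval [3/10, 1/1), width = 1/1 - 3/10 = 7/10
  'c': [3/10 + 7/10*0/1, 3/10 + 7/10*1/10) = [3/10, 37/100)
  'b': [3/10 + 7/10*1/10, 3/10 + 7/10*3/10) = [37/100, 51/100)
  'e': [3/10 + 7/10*3/10, 3/10 + 7/10*1/1) = [51/100, 1/1) <- contains code 76/125
  emit 'e', narrow to [51/100, 1/1)
Step 3: interval [51/100, 1/1), width = 1/1 - 51/100 = 49/100
  'c': [51/100 + 49/100*0/1, 51/100 + 49/100*1/10) = [51/100, 559/1000)
  'b': [51/100 + 49/100*1/10, 51/100 + 49/100*3/10) = [559/1000, 657/1000) <- contains code 76/125
  'e': [51/100 + 49/100*3/10, 51/100 + 49/100*1/1) = [657/1000, 1/1)
  emit 'b', narrow to [559/1000, 657/1000)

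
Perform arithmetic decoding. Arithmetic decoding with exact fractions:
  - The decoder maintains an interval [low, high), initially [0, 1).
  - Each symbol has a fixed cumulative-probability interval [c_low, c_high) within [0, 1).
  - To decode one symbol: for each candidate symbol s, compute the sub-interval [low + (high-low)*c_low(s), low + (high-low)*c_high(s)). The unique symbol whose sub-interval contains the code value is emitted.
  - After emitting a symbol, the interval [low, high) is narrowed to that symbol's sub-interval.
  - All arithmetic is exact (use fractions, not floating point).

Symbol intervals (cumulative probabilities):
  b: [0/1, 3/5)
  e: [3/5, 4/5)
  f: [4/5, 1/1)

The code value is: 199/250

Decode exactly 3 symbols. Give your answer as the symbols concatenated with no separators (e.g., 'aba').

Step 1: interval [0/1, 1/1), width = 1/1 - 0/1 = 1/1
  'b': [0/1 + 1/1*0/1, 0/1 + 1/1*3/5) = [0/1, 3/5)
  'e': [0/1 + 1/1*3/5, 0/1 + 1/1*4/5) = [3/5, 4/5) <- contains code 199/250
  'f': [0/1 + 1/1*4/5, 0/1 + 1/1*1/1) = [4/5, 1/1)
  emit 'e', narrow to [3/5, 4/5)
Step 2: interval [3/5, 4/5), width = 4/5 - 3/5 = 1/5
  'b': [3/5 + 1/5*0/1, 3/5 + 1/5*3/5) = [3/5, 18/25)
  'e': [3/5 + 1/5*3/5, 3/5 + 1/5*4/5) = [18/25, 19/25)
  'f': [3/5 + 1/5*4/5, 3/5 + 1/5*1/1) = [19/25, 4/5) <- contains code 199/250
  emit 'f', narrow to [19/25, 4/5)
Step 3: interval [19/25, 4/5), width = 4/5 - 19/25 = 1/25
  'b': [19/25 + 1/25*0/1, 19/25 + 1/25*3/5) = [19/25, 98/125)
  'e': [19/25 + 1/25*3/5, 19/25 + 1/25*4/5) = [98/125, 99/125)
  'f': [19/25 + 1/25*4/5, 19/25 + 1/25*1/1) = [99/125, 4/5) <- contains code 199/250
  emit 'f', narrow to [99/125, 4/5)

Answer: eff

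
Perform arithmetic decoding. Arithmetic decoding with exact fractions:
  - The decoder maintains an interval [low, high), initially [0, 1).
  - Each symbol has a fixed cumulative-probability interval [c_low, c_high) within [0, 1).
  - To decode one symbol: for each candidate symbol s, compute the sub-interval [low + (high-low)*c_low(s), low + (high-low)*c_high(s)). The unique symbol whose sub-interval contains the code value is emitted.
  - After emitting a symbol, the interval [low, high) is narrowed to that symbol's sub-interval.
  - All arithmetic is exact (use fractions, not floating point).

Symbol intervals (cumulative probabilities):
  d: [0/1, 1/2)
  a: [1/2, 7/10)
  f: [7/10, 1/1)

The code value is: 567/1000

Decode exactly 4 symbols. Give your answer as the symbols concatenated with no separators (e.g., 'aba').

Step 1: interval [0/1, 1/1), width = 1/1 - 0/1 = 1/1
  'd': [0/1 + 1/1*0/1, 0/1 + 1/1*1/2) = [0/1, 1/2)
  'a': [0/1 + 1/1*1/2, 0/1 + 1/1*7/10) = [1/2, 7/10) <- contains code 567/1000
  'f': [0/1 + 1/1*7/10, 0/1 + 1/1*1/1) = [7/10, 1/1)
  emit 'a', narrow to [1/2, 7/10)
Step 2: interval [1/2, 7/10), width = 7/10 - 1/2 = 1/5
  'd': [1/2 + 1/5*0/1, 1/2 + 1/5*1/2) = [1/2, 3/5) <- contains code 567/1000
  'a': [1/2 + 1/5*1/2, 1/2 + 1/5*7/10) = [3/5, 16/25)
  'f': [1/2 + 1/5*7/10, 1/2 + 1/5*1/1) = [16/25, 7/10)
  emit 'd', narrow to [1/2, 3/5)
Step 3: interval [1/2, 3/5), width = 3/5 - 1/2 = 1/10
  'd': [1/2 + 1/10*0/1, 1/2 + 1/10*1/2) = [1/2, 11/20)
  'a': [1/2 + 1/10*1/2, 1/2 + 1/10*7/10) = [11/20, 57/100) <- contains code 567/1000
  'f': [1/2 + 1/10*7/10, 1/2 + 1/10*1/1) = [57/100, 3/5)
  emit 'a', narrow to [11/20, 57/100)
Step 4: interval [11/20, 57/100), width = 57/100 - 11/20 = 1/50
  'd': [11/20 + 1/50*0/1, 11/20 + 1/50*1/2) = [11/20, 14/25)
  'a': [11/20 + 1/50*1/2, 11/20 + 1/50*7/10) = [14/25, 141/250)
  'f': [11/20 + 1/50*7/10, 11/20 + 1/50*1/1) = [141/250, 57/100) <- contains code 567/1000
  emit 'f', narrow to [141/250, 57/100)

Answer: adaf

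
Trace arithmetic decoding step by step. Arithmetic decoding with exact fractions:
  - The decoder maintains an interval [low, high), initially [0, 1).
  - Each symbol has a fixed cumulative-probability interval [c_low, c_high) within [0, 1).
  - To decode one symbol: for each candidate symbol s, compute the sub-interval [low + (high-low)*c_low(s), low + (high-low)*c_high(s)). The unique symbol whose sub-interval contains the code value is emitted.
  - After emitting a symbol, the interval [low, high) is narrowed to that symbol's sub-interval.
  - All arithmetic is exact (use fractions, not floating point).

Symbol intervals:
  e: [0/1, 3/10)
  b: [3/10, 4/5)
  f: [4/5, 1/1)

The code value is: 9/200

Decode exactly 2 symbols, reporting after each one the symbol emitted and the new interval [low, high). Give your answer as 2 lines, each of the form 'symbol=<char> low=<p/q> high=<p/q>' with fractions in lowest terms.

Answer: symbol=e low=0/1 high=3/10
symbol=e low=0/1 high=9/100

Derivation:
Step 1: interval [0/1, 1/1), width = 1/1 - 0/1 = 1/1
  'e': [0/1 + 1/1*0/1, 0/1 + 1/1*3/10) = [0/1, 3/10) <- contains code 9/200
  'b': [0/1 + 1/1*3/10, 0/1 + 1/1*4/5) = [3/10, 4/5)
  'f': [0/1 + 1/1*4/5, 0/1 + 1/1*1/1) = [4/5, 1/1)
  emit 'e', narrow to [0/1, 3/10)
Step 2: interval [0/1, 3/10), width = 3/10 - 0/1 = 3/10
  'e': [0/1 + 3/10*0/1, 0/1 + 3/10*3/10) = [0/1, 9/100) <- contains code 9/200
  'b': [0/1 + 3/10*3/10, 0/1 + 3/10*4/5) = [9/100, 6/25)
  'f': [0/1 + 3/10*4/5, 0/1 + 3/10*1/1) = [6/25, 3/10)
  emit 'e', narrow to [0/1, 9/100)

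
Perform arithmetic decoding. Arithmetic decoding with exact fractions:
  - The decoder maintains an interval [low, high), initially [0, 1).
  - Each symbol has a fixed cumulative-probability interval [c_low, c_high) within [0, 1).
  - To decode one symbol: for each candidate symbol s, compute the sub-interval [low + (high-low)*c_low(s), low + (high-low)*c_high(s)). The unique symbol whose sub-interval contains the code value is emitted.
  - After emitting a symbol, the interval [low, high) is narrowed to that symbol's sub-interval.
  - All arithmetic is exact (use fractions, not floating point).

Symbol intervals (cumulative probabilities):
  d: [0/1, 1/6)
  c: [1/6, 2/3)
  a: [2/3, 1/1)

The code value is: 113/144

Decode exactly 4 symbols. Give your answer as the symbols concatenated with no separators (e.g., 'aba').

Step 1: interval [0/1, 1/1), width = 1/1 - 0/1 = 1/1
  'd': [0/1 + 1/1*0/1, 0/1 + 1/1*1/6) = [0/1, 1/6)
  'c': [0/1 + 1/1*1/6, 0/1 + 1/1*2/3) = [1/6, 2/3)
  'a': [0/1 + 1/1*2/3, 0/1 + 1/1*1/1) = [2/3, 1/1) <- contains code 113/144
  emit 'a', narrow to [2/3, 1/1)
Step 2: interval [2/3, 1/1), width = 1/1 - 2/3 = 1/3
  'd': [2/3 + 1/3*0/1, 2/3 + 1/3*1/6) = [2/3, 13/18)
  'c': [2/3 + 1/3*1/6, 2/3 + 1/3*2/3) = [13/18, 8/9) <- contains code 113/144
  'a': [2/3 + 1/3*2/3, 2/3 + 1/3*1/1) = [8/9, 1/1)
  emit 'c', narrow to [13/18, 8/9)
Step 3: interval [13/18, 8/9), width = 8/9 - 13/18 = 1/6
  'd': [13/18 + 1/6*0/1, 13/18 + 1/6*1/6) = [13/18, 3/4)
  'c': [13/18 + 1/6*1/6, 13/18 + 1/6*2/3) = [3/4, 5/6) <- contains code 113/144
  'a': [13/18 + 1/6*2/3, 13/18 + 1/6*1/1) = [5/6, 8/9)
  emit 'c', narrow to [3/4, 5/6)
Step 4: interval [3/4, 5/6), width = 5/6 - 3/4 = 1/12
  'd': [3/4 + 1/12*0/1, 3/4 + 1/12*1/6) = [3/4, 55/72)
  'c': [3/4 + 1/12*1/6, 3/4 + 1/12*2/3) = [55/72, 29/36) <- contains code 113/144
  'a': [3/4 + 1/12*2/3, 3/4 + 1/12*1/1) = [29/36, 5/6)
  emit 'c', narrow to [55/72, 29/36)

Answer: accc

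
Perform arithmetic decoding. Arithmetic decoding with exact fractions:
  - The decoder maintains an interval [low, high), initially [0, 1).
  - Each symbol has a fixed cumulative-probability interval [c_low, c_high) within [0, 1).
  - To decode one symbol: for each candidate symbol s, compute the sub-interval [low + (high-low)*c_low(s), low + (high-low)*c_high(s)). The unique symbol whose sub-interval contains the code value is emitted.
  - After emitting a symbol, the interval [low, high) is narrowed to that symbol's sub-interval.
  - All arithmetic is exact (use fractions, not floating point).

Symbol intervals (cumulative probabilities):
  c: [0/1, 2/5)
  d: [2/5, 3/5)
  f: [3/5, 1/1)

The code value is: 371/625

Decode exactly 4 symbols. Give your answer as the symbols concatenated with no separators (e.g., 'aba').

Step 1: interval [0/1, 1/1), width = 1/1 - 0/1 = 1/1
  'c': [0/1 + 1/1*0/1, 0/1 + 1/1*2/5) = [0/1, 2/5)
  'd': [0/1 + 1/1*2/5, 0/1 + 1/1*3/5) = [2/5, 3/5) <- contains code 371/625
  'f': [0/1 + 1/1*3/5, 0/1 + 1/1*1/1) = [3/5, 1/1)
  emit 'd', narrow to [2/5, 3/5)
Step 2: interval [2/5, 3/5), width = 3/5 - 2/5 = 1/5
  'c': [2/5 + 1/5*0/1, 2/5 + 1/5*2/5) = [2/5, 12/25)
  'd': [2/5 + 1/5*2/5, 2/5 + 1/5*3/5) = [12/25, 13/25)
  'f': [2/5 + 1/5*3/5, 2/5 + 1/5*1/1) = [13/25, 3/5) <- contains code 371/625
  emit 'f', narrow to [13/25, 3/5)
Step 3: interval [13/25, 3/5), width = 3/5 - 13/25 = 2/25
  'c': [13/25 + 2/25*0/1, 13/25 + 2/25*2/5) = [13/25, 69/125)
  'd': [13/25 + 2/25*2/5, 13/25 + 2/25*3/5) = [69/125, 71/125)
  'f': [13/25 + 2/25*3/5, 13/25 + 2/25*1/1) = [71/125, 3/5) <- contains code 371/625
  emit 'f', narrow to [71/125, 3/5)
Step 4: interval [71/125, 3/5), width = 3/5 - 71/125 = 4/125
  'c': [71/125 + 4/125*0/1, 71/125 + 4/125*2/5) = [71/125, 363/625)
  'd': [71/125 + 4/125*2/5, 71/125 + 4/125*3/5) = [363/625, 367/625)
  'f': [71/125 + 4/125*3/5, 71/125 + 4/125*1/1) = [367/625, 3/5) <- contains code 371/625
  emit 'f', narrow to [367/625, 3/5)

Answer: dfff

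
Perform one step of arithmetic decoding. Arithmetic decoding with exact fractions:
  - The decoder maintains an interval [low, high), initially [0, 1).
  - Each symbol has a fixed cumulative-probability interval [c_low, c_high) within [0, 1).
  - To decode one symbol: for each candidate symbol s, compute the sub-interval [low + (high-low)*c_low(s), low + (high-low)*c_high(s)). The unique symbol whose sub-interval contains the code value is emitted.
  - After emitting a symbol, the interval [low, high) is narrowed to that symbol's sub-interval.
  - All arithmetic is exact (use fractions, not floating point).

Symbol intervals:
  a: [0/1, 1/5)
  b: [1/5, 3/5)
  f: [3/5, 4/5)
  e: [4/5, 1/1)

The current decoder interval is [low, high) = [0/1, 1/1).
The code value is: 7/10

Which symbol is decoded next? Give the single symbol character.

Interval width = high − low = 1/1 − 0/1 = 1/1
Scaled code = (code − low) / width = (7/10 − 0/1) / 1/1 = 7/10
  a: [0/1, 1/5) 
  b: [1/5, 3/5) 
  f: [3/5, 4/5) ← scaled code falls here ✓
  e: [4/5, 1/1) 

Answer: f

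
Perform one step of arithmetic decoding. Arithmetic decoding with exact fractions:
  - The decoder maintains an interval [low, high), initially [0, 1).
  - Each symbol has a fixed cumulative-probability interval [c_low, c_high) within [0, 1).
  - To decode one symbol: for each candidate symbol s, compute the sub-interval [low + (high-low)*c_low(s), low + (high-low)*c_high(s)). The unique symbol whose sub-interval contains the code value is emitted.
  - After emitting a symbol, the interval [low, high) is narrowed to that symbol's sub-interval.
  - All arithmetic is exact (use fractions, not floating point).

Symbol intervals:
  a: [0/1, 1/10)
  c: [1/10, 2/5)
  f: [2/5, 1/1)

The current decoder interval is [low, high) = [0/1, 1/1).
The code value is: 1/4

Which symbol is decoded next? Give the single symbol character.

Interval width = high − low = 1/1 − 0/1 = 1/1
Scaled code = (code − low) / width = (1/4 − 0/1) / 1/1 = 1/4
  a: [0/1, 1/10) 
  c: [1/10, 2/5) ← scaled code falls here ✓
  f: [2/5, 1/1) 

Answer: c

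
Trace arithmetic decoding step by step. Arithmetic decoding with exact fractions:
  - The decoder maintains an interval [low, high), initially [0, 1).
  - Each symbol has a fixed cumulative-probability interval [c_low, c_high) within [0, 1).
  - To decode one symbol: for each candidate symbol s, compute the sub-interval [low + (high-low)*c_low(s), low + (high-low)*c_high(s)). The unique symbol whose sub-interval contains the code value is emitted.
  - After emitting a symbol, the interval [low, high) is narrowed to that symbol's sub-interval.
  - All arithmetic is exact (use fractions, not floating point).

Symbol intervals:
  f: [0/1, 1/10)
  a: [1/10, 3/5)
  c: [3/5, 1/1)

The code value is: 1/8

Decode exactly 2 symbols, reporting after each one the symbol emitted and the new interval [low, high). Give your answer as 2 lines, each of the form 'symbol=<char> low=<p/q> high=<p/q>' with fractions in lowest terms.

Answer: symbol=a low=1/10 high=3/5
symbol=f low=1/10 high=3/20

Derivation:
Step 1: interval [0/1, 1/1), width = 1/1 - 0/1 = 1/1
  'f': [0/1 + 1/1*0/1, 0/1 + 1/1*1/10) = [0/1, 1/10)
  'a': [0/1 + 1/1*1/10, 0/1 + 1/1*3/5) = [1/10, 3/5) <- contains code 1/8
  'c': [0/1 + 1/1*3/5, 0/1 + 1/1*1/1) = [3/5, 1/1)
  emit 'a', narrow to [1/10, 3/5)
Step 2: interval [1/10, 3/5), width = 3/5 - 1/10 = 1/2
  'f': [1/10 + 1/2*0/1, 1/10 + 1/2*1/10) = [1/10, 3/20) <- contains code 1/8
  'a': [1/10 + 1/2*1/10, 1/10 + 1/2*3/5) = [3/20, 2/5)
  'c': [1/10 + 1/2*3/5, 1/10 + 1/2*1/1) = [2/5, 3/5)
  emit 'f', narrow to [1/10, 3/20)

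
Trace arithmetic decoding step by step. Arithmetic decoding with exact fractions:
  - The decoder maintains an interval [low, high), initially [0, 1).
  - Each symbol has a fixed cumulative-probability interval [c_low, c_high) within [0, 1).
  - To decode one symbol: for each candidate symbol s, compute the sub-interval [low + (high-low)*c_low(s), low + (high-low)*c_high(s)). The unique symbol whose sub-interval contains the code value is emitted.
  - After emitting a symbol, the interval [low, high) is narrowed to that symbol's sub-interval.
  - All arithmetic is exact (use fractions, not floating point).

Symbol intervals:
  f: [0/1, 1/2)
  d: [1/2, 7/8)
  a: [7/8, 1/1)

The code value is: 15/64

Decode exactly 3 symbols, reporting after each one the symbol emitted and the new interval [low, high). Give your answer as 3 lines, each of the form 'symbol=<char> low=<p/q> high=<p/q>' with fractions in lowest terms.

Step 1: interval [0/1, 1/1), width = 1/1 - 0/1 = 1/1
  'f': [0/1 + 1/1*0/1, 0/1 + 1/1*1/2) = [0/1, 1/2) <- contains code 15/64
  'd': [0/1 + 1/1*1/2, 0/1 + 1/1*7/8) = [1/2, 7/8)
  'a': [0/1 + 1/1*7/8, 0/1 + 1/1*1/1) = [7/8, 1/1)
  emit 'f', narrow to [0/1, 1/2)
Step 2: interval [0/1, 1/2), width = 1/2 - 0/1 = 1/2
  'f': [0/1 + 1/2*0/1, 0/1 + 1/2*1/2) = [0/1, 1/4) <- contains code 15/64
  'd': [0/1 + 1/2*1/2, 0/1 + 1/2*7/8) = [1/4, 7/16)
  'a': [0/1 + 1/2*7/8, 0/1 + 1/2*1/1) = [7/16, 1/2)
  emit 'f', narrow to [0/1, 1/4)
Step 3: interval [0/1, 1/4), width = 1/4 - 0/1 = 1/4
  'f': [0/1 + 1/4*0/1, 0/1 + 1/4*1/2) = [0/1, 1/8)
  'd': [0/1 + 1/4*1/2, 0/1 + 1/4*7/8) = [1/8, 7/32)
  'a': [0/1 + 1/4*7/8, 0/1 + 1/4*1/1) = [7/32, 1/4) <- contains code 15/64
  emit 'a', narrow to [7/32, 1/4)

Answer: symbol=f low=0/1 high=1/2
symbol=f low=0/1 high=1/4
symbol=a low=7/32 high=1/4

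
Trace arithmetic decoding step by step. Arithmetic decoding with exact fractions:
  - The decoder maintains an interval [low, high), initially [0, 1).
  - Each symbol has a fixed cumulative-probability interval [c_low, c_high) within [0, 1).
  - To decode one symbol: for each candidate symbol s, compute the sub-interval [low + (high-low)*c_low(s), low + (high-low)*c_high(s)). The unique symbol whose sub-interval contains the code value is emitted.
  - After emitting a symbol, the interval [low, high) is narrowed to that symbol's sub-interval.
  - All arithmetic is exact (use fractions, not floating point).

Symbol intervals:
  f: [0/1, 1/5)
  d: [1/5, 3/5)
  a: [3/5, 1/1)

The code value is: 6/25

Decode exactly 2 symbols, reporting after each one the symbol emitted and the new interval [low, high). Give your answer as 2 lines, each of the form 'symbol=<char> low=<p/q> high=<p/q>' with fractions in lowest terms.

Answer: symbol=d low=1/5 high=3/5
symbol=f low=1/5 high=7/25

Derivation:
Step 1: interval [0/1, 1/1), width = 1/1 - 0/1 = 1/1
  'f': [0/1 + 1/1*0/1, 0/1 + 1/1*1/5) = [0/1, 1/5)
  'd': [0/1 + 1/1*1/5, 0/1 + 1/1*3/5) = [1/5, 3/5) <- contains code 6/25
  'a': [0/1 + 1/1*3/5, 0/1 + 1/1*1/1) = [3/5, 1/1)
  emit 'd', narrow to [1/5, 3/5)
Step 2: interval [1/5, 3/5), width = 3/5 - 1/5 = 2/5
  'f': [1/5 + 2/5*0/1, 1/5 + 2/5*1/5) = [1/5, 7/25) <- contains code 6/25
  'd': [1/5 + 2/5*1/5, 1/5 + 2/5*3/5) = [7/25, 11/25)
  'a': [1/5 + 2/5*3/5, 1/5 + 2/5*1/1) = [11/25, 3/5)
  emit 'f', narrow to [1/5, 7/25)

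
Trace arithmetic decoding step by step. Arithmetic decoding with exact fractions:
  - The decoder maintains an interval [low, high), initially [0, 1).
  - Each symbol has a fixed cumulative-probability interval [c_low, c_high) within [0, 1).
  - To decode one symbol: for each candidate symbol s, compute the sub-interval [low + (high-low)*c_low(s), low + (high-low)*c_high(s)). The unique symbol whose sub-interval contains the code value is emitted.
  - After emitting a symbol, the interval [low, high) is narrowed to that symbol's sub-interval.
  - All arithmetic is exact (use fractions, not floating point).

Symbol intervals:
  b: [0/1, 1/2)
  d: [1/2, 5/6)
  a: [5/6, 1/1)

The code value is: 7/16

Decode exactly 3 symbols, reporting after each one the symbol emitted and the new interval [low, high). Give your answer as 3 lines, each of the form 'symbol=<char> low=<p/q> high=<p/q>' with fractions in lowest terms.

Step 1: interval [0/1, 1/1), width = 1/1 - 0/1 = 1/1
  'b': [0/1 + 1/1*0/1, 0/1 + 1/1*1/2) = [0/1, 1/2) <- contains code 7/16
  'd': [0/1 + 1/1*1/2, 0/1 + 1/1*5/6) = [1/2, 5/6)
  'a': [0/1 + 1/1*5/6, 0/1 + 1/1*1/1) = [5/6, 1/1)
  emit 'b', narrow to [0/1, 1/2)
Step 2: interval [0/1, 1/2), width = 1/2 - 0/1 = 1/2
  'b': [0/1 + 1/2*0/1, 0/1 + 1/2*1/2) = [0/1, 1/4)
  'd': [0/1 + 1/2*1/2, 0/1 + 1/2*5/6) = [1/4, 5/12)
  'a': [0/1 + 1/2*5/6, 0/1 + 1/2*1/1) = [5/12, 1/2) <- contains code 7/16
  emit 'a', narrow to [5/12, 1/2)
Step 3: interval [5/12, 1/2), width = 1/2 - 5/12 = 1/12
  'b': [5/12 + 1/12*0/1, 5/12 + 1/12*1/2) = [5/12, 11/24) <- contains code 7/16
  'd': [5/12 + 1/12*1/2, 5/12 + 1/12*5/6) = [11/24, 35/72)
  'a': [5/12 + 1/12*5/6, 5/12 + 1/12*1/1) = [35/72, 1/2)
  emit 'b', narrow to [5/12, 11/24)

Answer: symbol=b low=0/1 high=1/2
symbol=a low=5/12 high=1/2
symbol=b low=5/12 high=11/24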